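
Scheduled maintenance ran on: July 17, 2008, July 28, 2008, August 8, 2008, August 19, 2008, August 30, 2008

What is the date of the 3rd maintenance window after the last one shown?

October 2, 2008

The spacing is 11, 11, 11, 11 days — always 11 days.
August 30, 2008 + 11 days = September 10, 2008.
September 10, 2008 + 11 days = September 21, 2008.
September 21, 2008 + 11 days = October 2, 2008.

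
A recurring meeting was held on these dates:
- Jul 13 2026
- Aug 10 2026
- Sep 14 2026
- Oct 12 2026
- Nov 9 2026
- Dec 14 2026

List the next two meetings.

Jan 11 2027, Feb 8 2027

All dates are Mondays, 28, 35, 28, 28, 35 days apart.
Specifically, the 2nd Monday of each month.
2nd Monday of January 2027: Jan 11 2027.
2nd Monday of February 2027: Feb 8 2027.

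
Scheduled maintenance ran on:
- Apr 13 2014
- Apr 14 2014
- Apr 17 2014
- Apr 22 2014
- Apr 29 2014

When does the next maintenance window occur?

Intervals are 1, 3, 5, 7 days — an arithmetic progression with common difference 2.
Next gap: 9 days. Apr 29 2014 + 9 days = May 8 2014.

May 8 2014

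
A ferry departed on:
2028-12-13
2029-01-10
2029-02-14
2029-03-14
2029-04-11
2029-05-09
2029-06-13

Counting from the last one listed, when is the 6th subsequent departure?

2029-12-12

Gaps: 28, 35, 28, 28, 28, 35 days — a mix of 28 and 35. Every date is a Wednesday.
Each is the 2nd Wednesday of its month.
July 2029 — 2nd Wednesday is 2029-07-11.
August 2029 — 2nd Wednesday is 2029-08-08.
2nd Wednesday of September 2029: 2029-09-12.
October 2029 — 2nd Wednesday is 2029-10-10.
2nd Wednesday of November 2029: 2029-11-14.
December 2029 — 2nd Wednesday is 2029-12-12.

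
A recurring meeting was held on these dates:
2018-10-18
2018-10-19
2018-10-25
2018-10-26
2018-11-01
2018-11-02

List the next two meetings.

The gap pattern 1, 6, 1, 6, 1 repeats every 2 events.
These are the Thursdays and Fridays of each week.
The following Thursday is 2018-11-08.
The following Friday is 2018-11-09.

2018-11-08, 2018-11-09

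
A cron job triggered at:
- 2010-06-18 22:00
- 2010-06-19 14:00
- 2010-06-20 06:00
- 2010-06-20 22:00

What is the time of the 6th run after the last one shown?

2010-06-24 22:00

Spacing: 16, 16, 16 h — constant 16 h.
2010-06-20 22:00 + 16 h = 2010-06-21 14:00.
2010-06-21 14:00 + 16 h = 2010-06-22 06:00.
2010-06-22 06:00 + 16 h = 2010-06-22 22:00.
2010-06-22 22:00 + 16 h = 2010-06-23 14:00.
2010-06-23 14:00 + 16 h = 2010-06-24 06:00.
2010-06-24 06:00 + 16 h = 2010-06-24 22:00.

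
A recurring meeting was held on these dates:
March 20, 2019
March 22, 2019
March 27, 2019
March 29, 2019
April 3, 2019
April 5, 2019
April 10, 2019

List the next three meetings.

Gaps: 2, 5, 2, 5, 2, 5 days — not constant, but cyclic with period 2.
The events fall on every Wednesday and Friday.
Next Friday: April 12, 2019.
The following Wednesday is April 17, 2019.
The following Friday is April 19, 2019.

April 12, 2019; April 17, 2019; April 19, 2019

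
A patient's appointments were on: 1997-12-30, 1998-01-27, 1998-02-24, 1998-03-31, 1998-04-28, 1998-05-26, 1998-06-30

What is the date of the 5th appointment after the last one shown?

1998-11-24

These are Tuesdays with 28, 28, 35, 28, 28, 35-day gaps.
Each is the final Tuesday of its month — 1997-12-30 is past the 28th, so '4th Tuesday' doesn't fit.
July 1998 ends with Tuesday 1998-07-28.
August 1998 ends with Tuesday 1998-08-25.
Last Tuesday of September 1998: 1998-09-29.
October 1998 ends with Tuesday 1998-10-27.
Last Tuesday of November 1998: 1998-11-24.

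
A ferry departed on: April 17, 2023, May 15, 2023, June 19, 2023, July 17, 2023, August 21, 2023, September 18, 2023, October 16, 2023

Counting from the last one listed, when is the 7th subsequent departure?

Gaps: 28, 35, 28, 35, 28, 28 days — a mix of 28 and 35. Every date is a Monday.
Each is the 3rd Monday of its month.
3rd Monday of November 2023: November 20, 2023.
December 2023 — 3rd Monday is December 18, 2023.
January 2024 — 3rd Monday is January 15, 2024.
February 2024 — 3rd Monday is February 19, 2024.
3rd Monday of March 2024: March 18, 2024.
April 2024 — 3rd Monday is April 15, 2024.
May 2024 — 3rd Monday is May 20, 2024.

May 20, 2024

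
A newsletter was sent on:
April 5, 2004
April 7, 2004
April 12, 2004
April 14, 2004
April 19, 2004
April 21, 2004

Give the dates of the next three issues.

April 26, 2004; April 28, 2004; May 3, 2004

Every event lands on a Monday or Wednesday (gaps cycle 2, 5, 2, 5, 2).
So the schedule is: every Monday and Wednesday.
Next Monday: April 26, 2004.
Next Wednesday: April 28, 2004.
The following Monday is May 3, 2004.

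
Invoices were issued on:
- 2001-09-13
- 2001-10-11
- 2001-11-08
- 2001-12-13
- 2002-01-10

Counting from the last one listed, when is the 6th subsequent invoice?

2002-07-11

These are Thursdays at 28- or 35-day spacing (28, 28, 35, 28).
The pattern: 2nd Thursday of the month.
2nd Thursday of February 2002: 2002-02-14.
March 2002 — 2nd Thursday is 2002-03-14.
April 2002 — 2nd Thursday is 2002-04-11.
2nd Thursday of May 2002: 2002-05-09.
2nd Thursday of June 2002: 2002-06-13.
2nd Thursday of July 2002: 2002-07-11.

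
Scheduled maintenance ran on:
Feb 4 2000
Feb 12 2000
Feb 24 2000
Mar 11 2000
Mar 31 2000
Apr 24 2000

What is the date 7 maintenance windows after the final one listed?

Jan 29 2001

Gaps: 8, 12, 16, 20, 24 days — each gap is 4 larger than the previous one.
Next gap: 28 days. Apr 24 2000 + 28 days = May 22 2000.
Next gap: 32 days. May 22 2000 + 32 days = Jun 23 2000.
Next gap: 36 days. Jun 23 2000 + 36 days = Jul 29 2000.
Next gap: 40 days. Jul 29 2000 + 40 days = Sep 7 2000.
Next gap: 44 days. Sep 7 2000 + 44 days = Oct 21 2000.
Next gap: 48 days. Oct 21 2000 + 48 days = Dec 8 2000.
Next gap: 52 days. Dec 8 2000 + 52 days = Jan 29 2001.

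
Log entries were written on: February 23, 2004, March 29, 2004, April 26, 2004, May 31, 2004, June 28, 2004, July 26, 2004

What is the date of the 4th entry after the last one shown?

All Mondays; the gaps (35, 28, 35, 28, 28) vary with month length.
This is the last Monday of each month.
August 2004 ends with Monday August 30, 2004.
September 2004 ends with Monday September 27, 2004.
October 2004 ends with Monday October 25, 2004.
November 2004 ends with Monday November 29, 2004.

November 29, 2004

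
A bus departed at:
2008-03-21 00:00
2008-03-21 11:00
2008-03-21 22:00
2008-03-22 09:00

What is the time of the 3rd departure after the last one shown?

The interval is a steady 11 hours (11, 11, 11).
2008-03-22 09:00 + 11 h = 2008-03-22 20:00.
2008-03-22 20:00 + 11 h = 2008-03-23 07:00.
2008-03-23 07:00 + 11 h = 2008-03-23 18:00.

2008-03-23 18:00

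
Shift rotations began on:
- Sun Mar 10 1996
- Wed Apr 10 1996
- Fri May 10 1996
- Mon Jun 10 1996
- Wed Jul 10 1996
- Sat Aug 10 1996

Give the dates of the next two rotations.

The day-of-month is always 10 (31, 30, 31, 30, 31 days between events).
So this recurs on the 10th of each month.
September 1996: Tue Sep 10 1996.
Next: October 1996 → Thu Oct 10 1996.

Tue Sep 10 1996, Thu Oct 10 1996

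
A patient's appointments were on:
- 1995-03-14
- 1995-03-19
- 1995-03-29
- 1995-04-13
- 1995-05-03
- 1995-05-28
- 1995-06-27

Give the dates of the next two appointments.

1995-08-01, 1995-09-10

Gaps: 5, 10, 15, 20, 25, 30 days — each gap is 5 larger than the previous one.
Next gap: 35 days. 1995-06-27 + 35 days = 1995-08-01.
Next gap: 40 days. 1995-08-01 + 40 days = 1995-09-10.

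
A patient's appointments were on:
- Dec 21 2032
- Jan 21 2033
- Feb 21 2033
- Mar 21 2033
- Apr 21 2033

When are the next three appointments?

May 21 2033, Jun 21 2033, Jul 21 2033

The day-of-month is always 21 (31, 31, 28, 31 days between events).
So this recurs on the 21st of each month.
May 2033: May 21 2033.
Next: June 2033 → Jun 21 2033.
July 2033: Jul 21 2033.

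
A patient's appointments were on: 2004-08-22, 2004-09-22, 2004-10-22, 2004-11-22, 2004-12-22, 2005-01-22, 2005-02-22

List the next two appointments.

Each date is the 22nd; the gaps (31, 30, 31, 30, 31, 31) track the month lengths.
The rule is the 22nd of each month.
Next: March 2005 → 2005-03-22.
April 2005: 2005-04-22.

2005-03-22, 2005-04-22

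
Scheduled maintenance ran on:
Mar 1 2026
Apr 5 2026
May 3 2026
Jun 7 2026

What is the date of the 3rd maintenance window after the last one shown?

Gaps: 35, 28, 35 days — a mix of 28 and 35. Every date is a Sunday.
Each is the 1st Sunday of its month.
1st Sunday of July 2026: Jul 5 2026.
August 2026 — 1st Sunday is Aug 2 2026.
1st Sunday of September 2026: Sep 6 2026.

Sep 6 2026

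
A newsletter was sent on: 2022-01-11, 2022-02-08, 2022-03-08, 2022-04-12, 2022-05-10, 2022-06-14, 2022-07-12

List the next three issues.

All dates are Tuesdays, 28, 28, 35, 28, 35, 28 days apart.
Specifically, the 2nd Tuesday of each month.
2nd Tuesday of August 2022: 2022-08-09.
2nd Tuesday of September 2022: 2022-09-13.
October 2022 — 2nd Tuesday is 2022-10-11.

2022-08-09, 2022-09-13, 2022-10-11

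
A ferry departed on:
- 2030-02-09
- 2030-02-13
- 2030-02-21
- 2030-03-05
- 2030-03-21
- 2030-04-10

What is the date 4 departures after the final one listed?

2030-08-08

The spacing grows by 4 each time: 4, 8, 12, 16, 20 days.
Next gap: 24 days. 2030-04-10 + 24 days = 2030-05-04.
Next gap: 28 days. 2030-05-04 + 28 days = 2030-06-01.
Next gap: 32 days. 2030-06-01 + 32 days = 2030-07-03.
Next gap: 36 days. 2030-07-03 + 36 days = 2030-08-08.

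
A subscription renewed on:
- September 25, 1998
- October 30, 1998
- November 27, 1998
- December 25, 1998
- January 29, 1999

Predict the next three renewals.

All Fridays; the gaps (35, 28, 28, 35) vary with month length.
This is the last Friday of each month.
Last Friday of February 1999: February 26, 1999.
Last Friday of March 1999: March 26, 1999.
Last Friday of April 1999: April 30, 1999.

February 26, 1999; March 26, 1999; April 30, 1999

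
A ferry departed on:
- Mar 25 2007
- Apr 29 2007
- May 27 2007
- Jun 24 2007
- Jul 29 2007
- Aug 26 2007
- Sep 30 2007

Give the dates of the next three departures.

Every date is a Sunday; gaps 35, 28, 28, 35, 28, 35 days.
Each is the last Sunday of its month (at least one falls on the 29th or later, ruling out '4th Sunday').
Last Sunday of October 2007: Oct 28 2007.
Last Sunday of November 2007: Nov 25 2007.
December 2007 ends with Sunday Dec 30 2007.

Oct 28 2007, Nov 25 2007, Dec 30 2007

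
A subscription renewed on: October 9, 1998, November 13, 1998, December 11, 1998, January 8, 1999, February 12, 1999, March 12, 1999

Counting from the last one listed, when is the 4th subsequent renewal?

July 9, 1999

Gaps: 35, 28, 28, 35, 28 days — a mix of 28 and 35. Every date is a Friday.
Each is the 2nd Friday of its month.
April 1999 — 2nd Friday is April 9, 1999.
May 1999 — 2nd Friday is May 14, 1999.
June 1999 — 2nd Friday is June 11, 1999.
July 1999 — 2nd Friday is July 9, 1999.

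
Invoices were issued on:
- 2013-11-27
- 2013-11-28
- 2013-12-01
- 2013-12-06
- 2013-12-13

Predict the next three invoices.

The spacing grows by 2 each time: 1, 3, 5, 7 days.
Next gap: 9 days. 2013-12-13 + 9 days = 2013-12-22.
Next gap: 11 days. 2013-12-22 + 11 days = 2014-01-02.
Next gap: 13 days. 2014-01-02 + 13 days = 2014-01-15.

2013-12-22, 2014-01-02, 2014-01-15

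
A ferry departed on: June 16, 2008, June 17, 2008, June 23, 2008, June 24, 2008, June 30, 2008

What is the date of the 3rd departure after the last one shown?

July 8, 2008

Every event lands on a Monday or Tuesday (gaps cycle 1, 6, 1, 6).
So the schedule is: every Monday and Tuesday.
Next Tuesday: July 1, 2008.
Next Monday: July 7, 2008.
Next Tuesday: July 8, 2008.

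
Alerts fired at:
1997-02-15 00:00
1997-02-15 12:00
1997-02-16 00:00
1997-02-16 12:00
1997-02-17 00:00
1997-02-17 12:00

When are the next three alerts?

1997-02-18 00:00, 1997-02-18 12:00, 1997-02-19 00:00

Spacing: 12, 12, 12, 12, 12 h — constant 12 h.
1997-02-17 12:00 + 12 h = 1997-02-18 00:00.
1997-02-18 00:00 + 12 h = 1997-02-18 12:00.
1997-02-18 12:00 + 12 h = 1997-02-19 00:00.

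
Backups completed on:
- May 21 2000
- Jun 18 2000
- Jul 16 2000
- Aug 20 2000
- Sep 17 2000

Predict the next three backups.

All dates are Sundays, 28, 28, 35, 28 days apart.
Specifically, the 3rd Sunday of each month.
3rd Sunday of October 2000: Oct 15 2000.
3rd Sunday of November 2000: Nov 19 2000.
December 2000 — 3rd Sunday is Dec 17 2000.

Oct 15 2000, Nov 19 2000, Dec 17 2000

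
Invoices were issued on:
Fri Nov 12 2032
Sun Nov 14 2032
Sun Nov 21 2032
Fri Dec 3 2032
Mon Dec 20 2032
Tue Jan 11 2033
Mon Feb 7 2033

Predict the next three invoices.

Intervals are 2, 7, 12, 17, 22, 27 days — an arithmetic progression with common difference 5.
Next gap: 32 days. Mon Feb 7 2033 + 32 days = Fri Mar 11 2033.
Next gap: 37 days. Fri Mar 11 2033 + 37 days = Sun Apr 17 2033.
Next gap: 42 days. Sun Apr 17 2033 + 42 days = Sun May 29 2033.

Fri Mar 11 2033, Sun Apr 17 2033, Sun May 29 2033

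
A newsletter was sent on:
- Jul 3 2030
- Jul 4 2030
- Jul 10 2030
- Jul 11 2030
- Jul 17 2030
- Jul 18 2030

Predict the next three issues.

Jul 24 2030, Jul 25 2030, Jul 31 2030

The gap pattern 1, 6, 1, 6, 1 repeats every 2 events.
These are the Wednesdays and Thursdays of each week.
Next Wednesday: Jul 24 2030.
Next Thursday: Jul 25 2030.
Next Wednesday: Jul 31 2030.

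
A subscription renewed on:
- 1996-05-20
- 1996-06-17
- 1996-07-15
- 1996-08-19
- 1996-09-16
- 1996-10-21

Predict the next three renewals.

1996-11-18, 1996-12-16, 1997-01-20

All dates are Mondays, 28, 28, 35, 28, 35 days apart.
Specifically, the 3rd Monday of each month.
November 1996 — 3rd Monday is 1996-11-18.
December 1996 — 3rd Monday is 1996-12-16.
January 1997 — 3rd Monday is 1997-01-20.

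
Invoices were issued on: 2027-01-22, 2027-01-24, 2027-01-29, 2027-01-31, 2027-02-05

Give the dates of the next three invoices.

Gaps: 2, 5, 2, 5 days — not constant, but cyclic with period 2.
The events fall on every Friday and Sunday.
Next Sunday: 2027-02-07.
The following Friday is 2027-02-12.
The following Sunday is 2027-02-14.

2027-02-07, 2027-02-12, 2027-02-14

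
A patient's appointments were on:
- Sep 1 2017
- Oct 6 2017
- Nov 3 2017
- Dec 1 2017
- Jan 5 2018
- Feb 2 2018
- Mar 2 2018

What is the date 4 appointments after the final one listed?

Jul 6 2018

These are Fridays at 28- or 35-day spacing (35, 28, 28, 35, 28, 28).
The pattern: 1st Friday of the month.
April 2018 — 1st Friday is Apr 6 2018.
1st Friday of May 2018: May 4 2018.
June 2018 — 1st Friday is Jun 1 2018.
1st Friday of July 2018: Jul 6 2018.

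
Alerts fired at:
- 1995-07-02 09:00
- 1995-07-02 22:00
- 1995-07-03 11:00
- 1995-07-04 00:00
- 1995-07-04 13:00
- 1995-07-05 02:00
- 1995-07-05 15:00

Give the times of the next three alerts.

The interval is a steady 13 hours (13, 13, 13, 13, 13, 13).
1995-07-05 15:00 + 13 h = 1995-07-06 04:00.
1995-07-06 04:00 + 13 h = 1995-07-06 17:00.
1995-07-06 17:00 + 13 h = 1995-07-07 06:00.

1995-07-06 04:00, 1995-07-06 17:00, 1995-07-07 06:00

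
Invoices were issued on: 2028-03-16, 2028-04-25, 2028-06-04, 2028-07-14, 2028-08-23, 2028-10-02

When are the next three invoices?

Every event comes 40 days after the last (40, 40, 40, 40, 40).
2028-10-02 + 40 days = 2028-11-11.
2028-11-11 + 40 days = 2028-12-21.
2028-12-21 + 40 days = 2029-01-30.

2028-11-11, 2028-12-21, 2029-01-30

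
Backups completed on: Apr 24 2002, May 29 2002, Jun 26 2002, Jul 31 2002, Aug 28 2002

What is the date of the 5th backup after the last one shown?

Jan 29 2003

Every date is a Wednesday; gaps 35, 28, 35, 28 days.
Each is the last Wednesday of its month (at least one falls on the 29th or later, ruling out '4th Wednesday').
September 2002 ends with Wednesday Sep 25 2002.
Last Wednesday of October 2002: Oct 30 2002.
November 2002 ends with Wednesday Nov 27 2002.
Last Wednesday of December 2002: Dec 25 2002.
January 2003 ends with Wednesday Jan 29 2003.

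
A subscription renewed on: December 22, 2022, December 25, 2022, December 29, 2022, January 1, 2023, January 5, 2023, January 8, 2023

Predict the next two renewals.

The gap pattern 3, 4, 3, 4, 3 repeats every 2 events.
These are the Thursdays and Sundays of each week.
Next Thursday: January 12, 2023.
Next Sunday: January 15, 2023.

January 12, 2023; January 15, 2023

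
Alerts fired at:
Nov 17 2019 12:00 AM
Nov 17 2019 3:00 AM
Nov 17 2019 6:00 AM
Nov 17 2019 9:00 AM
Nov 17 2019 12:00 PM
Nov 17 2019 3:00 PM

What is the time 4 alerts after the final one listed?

Spacing: 3, 3, 3, 3, 3 h — constant 3 h.
Nov 17 2019 3:00 PM + 3 h = Nov 17 2019 6:00 PM.
Nov 17 2019 6:00 PM + 3 h = Nov 17 2019 9:00 PM.
Nov 17 2019 9:00 PM + 3 h = Nov 18 2019 12:00 AM.
Nov 18 2019 12:00 AM + 3 h = Nov 18 2019 3:00 AM.

Nov 18 2019 3:00 AM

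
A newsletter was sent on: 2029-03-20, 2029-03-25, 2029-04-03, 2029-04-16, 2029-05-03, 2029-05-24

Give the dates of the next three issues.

2029-06-18, 2029-07-17, 2029-08-19

Intervals are 5, 9, 13, 17, 21 days — an arithmetic progression with common difference 4.
Next gap: 25 days. 2029-05-24 + 25 days = 2029-06-18.
Next gap: 29 days. 2029-06-18 + 29 days = 2029-07-17.
Next gap: 33 days. 2029-07-17 + 33 days = 2029-08-19.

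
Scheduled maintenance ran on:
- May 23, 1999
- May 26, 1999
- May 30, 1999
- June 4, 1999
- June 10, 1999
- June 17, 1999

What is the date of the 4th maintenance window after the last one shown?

The spacing grows by 1 each time: 3, 4, 5, 6, 7 days.
Next gap: 8 days. June 17, 1999 + 8 days = June 25, 1999.
Next gap: 9 days. June 25, 1999 + 9 days = July 4, 1999.
Next gap: 10 days. July 4, 1999 + 10 days = July 14, 1999.
Next gap: 11 days. July 14, 1999 + 11 days = July 25, 1999.

July 25, 1999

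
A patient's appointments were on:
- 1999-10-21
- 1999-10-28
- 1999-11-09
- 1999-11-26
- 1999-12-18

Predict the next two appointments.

The spacing grows by 5 each time: 7, 12, 17, 22 days.
Next gap: 27 days. 1999-12-18 + 27 days = 2000-01-14.
Next gap: 32 days. 2000-01-14 + 32 days = 2000-02-15.

2000-01-14, 2000-02-15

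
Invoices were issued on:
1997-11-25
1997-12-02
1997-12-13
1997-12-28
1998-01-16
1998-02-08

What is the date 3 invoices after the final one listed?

1998-05-12

The spacing grows by 4 each time: 7, 11, 15, 19, 23 days.
Next gap: 27 days. 1998-02-08 + 27 days = 1998-03-07.
Next gap: 31 days. 1998-03-07 + 31 days = 1998-04-07.
Next gap: 35 days. 1998-04-07 + 35 days = 1998-05-12.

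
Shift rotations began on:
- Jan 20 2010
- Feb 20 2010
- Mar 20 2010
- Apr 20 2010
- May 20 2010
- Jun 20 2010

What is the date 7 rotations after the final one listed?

Each date is the 20th; the gaps (31, 28, 31, 30, 31) track the month lengths.
The rule is the 20th of each month.
July 2010: Jul 20 2010.
August 2010: Aug 20 2010.
Next: September 2010 → Sep 20 2010.
Next: October 2010 → Oct 20 2010.
Next: November 2010 → Nov 20 2010.
December 2010: Dec 20 2010.
Next: January 2011 → Jan 20 2011.

Jan 20 2011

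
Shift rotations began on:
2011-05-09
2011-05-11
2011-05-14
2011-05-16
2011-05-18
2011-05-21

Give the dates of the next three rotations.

Every event lands on a Monday or Wednesday or Saturday (gaps cycle 2, 3, 2, 2, 3).
So the schedule is: every Monday, Wednesday and Saturday.
Next Monday: 2011-05-23.
The following Wednesday is 2011-05-25.
Next Saturday: 2011-05-28.

2011-05-23, 2011-05-25, 2011-05-28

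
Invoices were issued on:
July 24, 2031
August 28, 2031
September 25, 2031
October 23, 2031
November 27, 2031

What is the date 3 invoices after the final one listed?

All dates are Thursdays, 35, 28, 28, 35 days apart.
Specifically, the 4th Thursday of each month.
4th Thursday of December 2031: December 25, 2031.
4th Thursday of January 2032: January 22, 2032.
February 2032 — 4th Thursday is February 26, 2032.

February 26, 2032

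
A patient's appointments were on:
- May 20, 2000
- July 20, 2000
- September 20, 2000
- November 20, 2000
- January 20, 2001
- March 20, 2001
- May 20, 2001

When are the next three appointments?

July 20, 2001; September 20, 2001; November 20, 2001

Gaps: 61, 62, 61, 61, 59, 61 days — not constant. Every event is on the 20th of the month.
Pattern: the 20th of every 2 months.
July 2001: July 20, 2001.
September 2001: September 20, 2001.
Next: November 2001 → November 20, 2001.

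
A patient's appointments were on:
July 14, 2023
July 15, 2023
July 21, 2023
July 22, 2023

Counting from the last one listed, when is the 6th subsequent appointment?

August 12, 2023

Gaps: 1, 6, 1 days — not constant, but cyclic with period 2.
The events fall on every Friday and Saturday.
The following Friday is July 28, 2023.
Next Saturday: July 29, 2023.
The following Friday is August 4, 2023.
The following Saturday is August 5, 2023.
The following Friday is August 11, 2023.
The following Saturday is August 12, 2023.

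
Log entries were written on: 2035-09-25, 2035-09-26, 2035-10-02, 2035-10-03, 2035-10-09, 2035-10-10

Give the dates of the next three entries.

2035-10-16, 2035-10-17, 2035-10-23

The gap pattern 1, 6, 1, 6, 1 repeats every 2 events.
These are the Tuesdays and Wednesdays of each week.
Next Tuesday: 2035-10-16.
The following Wednesday is 2035-10-17.
Next Tuesday: 2035-10-23.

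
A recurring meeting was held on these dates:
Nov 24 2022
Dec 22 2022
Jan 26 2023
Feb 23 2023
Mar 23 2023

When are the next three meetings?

All dates are Thursdays, 28, 35, 28, 28 days apart.
Specifically, the 4th Thursday of each month.
4th Thursday of April 2023: Apr 27 2023.
4th Thursday of May 2023: May 25 2023.
4th Thursday of June 2023: Jun 22 2023.

Apr 27 2023, May 25 2023, Jun 22 2023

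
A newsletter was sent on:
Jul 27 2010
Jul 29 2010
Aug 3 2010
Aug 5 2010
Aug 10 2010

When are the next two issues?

Aug 12 2010, Aug 17 2010

Every event lands on a Tuesday or Thursday (gaps cycle 2, 5, 2, 5).
So the schedule is: every Tuesday and Thursday.
Next Thursday: Aug 12 2010.
Next Tuesday: Aug 17 2010.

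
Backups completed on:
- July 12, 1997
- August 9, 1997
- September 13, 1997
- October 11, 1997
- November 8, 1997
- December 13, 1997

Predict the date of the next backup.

Gaps: 28, 35, 28, 28, 35 days — a mix of 28 and 35. Every date is a Saturday.
Each is the 2nd Saturday of its month.
January 1998 — 2nd Saturday is January 10, 1998.

January 10, 1998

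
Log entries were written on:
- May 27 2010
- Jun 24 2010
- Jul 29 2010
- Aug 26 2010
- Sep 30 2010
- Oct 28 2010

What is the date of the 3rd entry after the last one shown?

Jan 27 2011

These are Thursdays with 28, 35, 28, 35, 28-day gaps.
Each is the final Thursday of its month — Jul 29 2010 is past the 28th, so '4th Thursday' doesn't fit.
November 2010 ends with Thursday Nov 25 2010.
December 2010 ends with Thursday Dec 30 2010.
January 2011 ends with Thursday Jan 27 2011.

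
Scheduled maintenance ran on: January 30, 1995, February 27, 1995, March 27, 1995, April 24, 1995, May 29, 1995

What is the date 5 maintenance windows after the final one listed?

Every date is a Monday; gaps 28, 28, 28, 35 days.
Each is the last Monday of its month (at least one falls on the 29th or later, ruling out '4th Monday').
June 1995 ends with Monday June 26, 1995.
Last Monday of July 1995: July 31, 1995.
August 1995 ends with Monday August 28, 1995.
Last Monday of September 1995: September 25, 1995.
Last Monday of October 1995: October 30, 1995.

October 30, 1995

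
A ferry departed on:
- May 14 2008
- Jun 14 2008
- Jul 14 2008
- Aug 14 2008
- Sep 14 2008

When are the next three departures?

Oct 14 2008, Nov 14 2008, Dec 14 2008

The day-of-month is always 14 (31, 30, 31, 31 days between events).
So this recurs on the 14th of each month.
Next: October 2008 → Oct 14 2008.
Next: November 2008 → Nov 14 2008.
Next: December 2008 → Dec 14 2008.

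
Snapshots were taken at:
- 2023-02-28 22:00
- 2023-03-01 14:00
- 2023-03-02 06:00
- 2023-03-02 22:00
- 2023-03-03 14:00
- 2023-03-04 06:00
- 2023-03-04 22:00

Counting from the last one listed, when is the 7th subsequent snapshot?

The interval is a steady 16 hours (16, 16, 16, 16, 16, 16).
2023-03-04 22:00 + 16 h = 2023-03-05 14:00.
2023-03-05 14:00 + 16 h = 2023-03-06 06:00.
2023-03-06 06:00 + 16 h = 2023-03-06 22:00.
2023-03-06 22:00 + 16 h = 2023-03-07 14:00.
2023-03-07 14:00 + 16 h = 2023-03-08 06:00.
2023-03-08 06:00 + 16 h = 2023-03-08 22:00.
2023-03-08 22:00 + 16 h = 2023-03-09 14:00.

2023-03-09 14:00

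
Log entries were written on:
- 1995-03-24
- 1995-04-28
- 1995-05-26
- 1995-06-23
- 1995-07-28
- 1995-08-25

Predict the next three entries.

1995-09-22, 1995-10-27, 1995-11-24

All dates are Fridays, 35, 28, 28, 35, 28 days apart.
Specifically, the 4th Friday of each month.
September 1995 — 4th Friday is 1995-09-22.
4th Friday of October 1995: 1995-10-27.
4th Friday of November 1995: 1995-11-24.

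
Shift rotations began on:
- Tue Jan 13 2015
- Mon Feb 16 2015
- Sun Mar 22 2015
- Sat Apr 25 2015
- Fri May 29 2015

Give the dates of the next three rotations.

The spacing is 34, 34, 34, 34 days — always 34 days.
Fri May 29 2015 + 34 days = Thu Jul 2 2015.
Thu Jul 2 2015 + 34 days = Wed Aug 5 2015.
Wed Aug 5 2015 + 34 days = Tue Sep 8 2015.

Thu Jul 2 2015, Wed Aug 5 2015, Tue Sep 8 2015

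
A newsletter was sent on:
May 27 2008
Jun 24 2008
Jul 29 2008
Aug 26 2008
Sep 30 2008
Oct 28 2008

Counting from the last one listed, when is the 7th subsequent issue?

Every date is a Tuesday; gaps 28, 35, 28, 35, 28 days.
Each is the last Tuesday of its month (at least one falls on the 29th or later, ruling out '4th Tuesday').
Last Tuesday of November 2008: Nov 25 2008.
Last Tuesday of December 2008: Dec 30 2008.
January 2009 ends with Tuesday Jan 27 2009.
Last Tuesday of February 2009: Feb 24 2009.
March 2009 ends with Tuesday Mar 31 2009.
April 2009 ends with Tuesday Apr 28 2009.
Last Tuesday of May 2009: May 26 2009.

May 26 2009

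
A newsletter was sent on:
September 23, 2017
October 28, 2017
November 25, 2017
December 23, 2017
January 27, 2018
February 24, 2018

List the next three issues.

March 24, 2018; April 28, 2018; May 26, 2018

These are Saturdays at 28- or 35-day spacing (35, 28, 28, 35, 28).
The pattern: 4th Saturday of the month.
March 2018 — 4th Saturday is March 24, 2018.
April 2018 — 4th Saturday is April 28, 2018.
4th Saturday of May 2018: May 26, 2018.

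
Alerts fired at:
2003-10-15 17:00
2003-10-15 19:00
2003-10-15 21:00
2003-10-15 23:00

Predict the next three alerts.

2003-10-16 01:00, 2003-10-16 03:00, 2003-10-16 05:00

Gaps: 2, 2, 2 hours — each event is 2 hours after the previous one.
2003-10-15 23:00 + 2 h = 2003-10-16 01:00.
2003-10-16 01:00 + 2 h = 2003-10-16 03:00.
2003-10-16 03:00 + 2 h = 2003-10-16 05:00.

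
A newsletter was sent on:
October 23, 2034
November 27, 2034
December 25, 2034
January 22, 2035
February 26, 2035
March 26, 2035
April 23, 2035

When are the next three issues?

Gaps: 35, 28, 28, 35, 28, 28 days — a mix of 28 and 35. Every date is a Monday.
Each is the 4th Monday of its month.
May 2035 — 4th Monday is May 28, 2035.
June 2035 — 4th Monday is June 25, 2035.
July 2035 — 4th Monday is July 23, 2035.

May 28, 2035; June 25, 2035; July 23, 2035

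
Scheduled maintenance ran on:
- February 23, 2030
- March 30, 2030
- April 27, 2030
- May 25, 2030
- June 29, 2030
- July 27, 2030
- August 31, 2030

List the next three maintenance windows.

September 28, 2030; October 26, 2030; November 30, 2030

Every date is a Saturday; gaps 35, 28, 28, 35, 28, 35 days.
Each is the last Saturday of its month (at least one falls on the 29th or later, ruling out '4th Saturday').
September 2030 ends with Saturday September 28, 2030.
Last Saturday of October 2030: October 26, 2030.
November 2030 ends with Saturday November 30, 2030.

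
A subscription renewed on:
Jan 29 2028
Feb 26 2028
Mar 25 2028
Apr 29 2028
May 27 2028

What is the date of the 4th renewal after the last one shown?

Sep 30 2028

All Saturdays; the gaps (28, 28, 35, 28) vary with month length.
This is the last Saturday of each month.
Last Saturday of June 2028: Jun 24 2028.
July 2028 ends with Saturday Jul 29 2028.
Last Saturday of August 2028: Aug 26 2028.
September 2028 ends with Saturday Sep 30 2028.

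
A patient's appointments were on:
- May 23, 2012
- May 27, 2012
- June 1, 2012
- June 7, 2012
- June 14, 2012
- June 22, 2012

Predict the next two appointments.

Gaps: 4, 5, 6, 7, 8 days — each gap is 1 larger than the previous one.
Next gap: 9 days. June 22, 2012 + 9 days = July 1, 2012.
Next gap: 10 days. July 1, 2012 + 10 days = July 11, 2012.

July 1, 2012; July 11, 2012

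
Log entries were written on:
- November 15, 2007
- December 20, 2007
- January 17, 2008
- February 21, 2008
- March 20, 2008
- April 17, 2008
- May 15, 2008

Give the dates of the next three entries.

These are Thursdays at 28- or 35-day spacing (35, 28, 35, 28, 28, 28).
The pattern: 3rd Thursday of the month.
June 2008 — 3rd Thursday is June 19, 2008.
3rd Thursday of July 2008: July 17, 2008.
August 2008 — 3rd Thursday is August 21, 2008.

June 19, 2008; July 17, 2008; August 21, 2008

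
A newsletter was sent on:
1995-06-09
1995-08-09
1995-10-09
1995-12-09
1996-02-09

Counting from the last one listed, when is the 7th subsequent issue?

The day-of-month is always 9 (61, 61, 61, 62 days between events).
So this recurs on the 9th of every 2 months.
April 1996: 1996-04-09.
June 1996: 1996-06-09.
August 1996: 1996-08-09.
Next: October 1996 → 1996-10-09.
December 1996: 1996-12-09.
February 1997: 1997-02-09.
April 1997: 1997-04-09.

1997-04-09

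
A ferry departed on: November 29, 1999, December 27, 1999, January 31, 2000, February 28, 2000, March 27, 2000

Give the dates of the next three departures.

Every date is a Monday; gaps 28, 35, 28, 28 days.
Each is the last Monday of its month (at least one falls on the 29th or later, ruling out '4th Monday').
April 2000 ends with Monday April 24, 2000.
Last Monday of May 2000: May 29, 2000.
Last Monday of June 2000: June 26, 2000.

April 24, 2000; May 29, 2000; June 26, 2000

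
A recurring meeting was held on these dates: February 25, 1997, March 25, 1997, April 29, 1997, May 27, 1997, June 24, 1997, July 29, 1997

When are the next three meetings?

August 26, 1997; September 30, 1997; October 28, 1997

These are Tuesdays with 28, 35, 28, 28, 35-day gaps.
Each is the final Tuesday of its month — April 29, 1997 is past the 28th, so '4th Tuesday' doesn't fit.
Last Tuesday of August 1997: August 26, 1997.
September 1997 ends with Tuesday September 30, 1997.
October 1997 ends with Tuesday October 28, 1997.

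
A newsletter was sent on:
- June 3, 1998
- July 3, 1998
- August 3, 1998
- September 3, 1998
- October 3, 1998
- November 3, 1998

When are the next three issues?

December 3, 1998; January 3, 1999; February 3, 1999

The day-of-month is always 3 (30, 31, 31, 30, 31 days between events).
So this recurs on the 3rd of each month.
Next: December 1998 → December 3, 1998.
Next: January 1999 → January 3, 1999.
February 1999: February 3, 1999.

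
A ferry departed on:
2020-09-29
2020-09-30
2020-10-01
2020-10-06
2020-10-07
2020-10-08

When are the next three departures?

Every event lands on a Tuesday or Wednesday or Thursday (gaps cycle 1, 1, 5, 1, 1).
So the schedule is: every Tuesday, Wednesday and Thursday.
The following Tuesday is 2020-10-13.
The following Wednesday is 2020-10-14.
Next Thursday: 2020-10-15.

2020-10-13, 2020-10-14, 2020-10-15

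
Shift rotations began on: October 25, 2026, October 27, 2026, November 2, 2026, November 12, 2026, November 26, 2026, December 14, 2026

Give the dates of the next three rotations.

The spacing grows by 4 each time: 2, 6, 10, 14, 18 days.
Next gap: 22 days. December 14, 2026 + 22 days = January 5, 2027.
Next gap: 26 days. January 5, 2027 + 26 days = January 31, 2027.
Next gap: 30 days. January 31, 2027 + 30 days = March 2, 2027.

January 5, 2027; January 31, 2027; March 2, 2027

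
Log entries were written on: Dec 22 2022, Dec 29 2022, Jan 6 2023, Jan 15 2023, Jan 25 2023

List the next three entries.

Feb 5 2023, Feb 17 2023, Mar 2 2023

The spacing grows by 1 each time: 7, 8, 9, 10 days.
Next gap: 11 days. Jan 25 2023 + 11 days = Feb 5 2023.
Next gap: 12 days. Feb 5 2023 + 12 days = Feb 17 2023.
Next gap: 13 days. Feb 17 2023 + 13 days = Mar 2 2023.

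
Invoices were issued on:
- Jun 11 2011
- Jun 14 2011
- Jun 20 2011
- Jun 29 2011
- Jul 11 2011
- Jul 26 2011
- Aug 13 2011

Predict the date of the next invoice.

The spacing grows by 3 each time: 3, 6, 9, 12, 15, 18 days.
Next gap: 21 days. Aug 13 2011 + 21 days = Sep 3 2011.

Sep 3 2011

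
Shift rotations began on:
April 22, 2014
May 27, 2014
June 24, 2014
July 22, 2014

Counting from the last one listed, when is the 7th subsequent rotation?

Gaps: 35, 28, 28 days — a mix of 28 and 35. Every date is a Tuesday.
Each is the 4th Tuesday of its month.
4th Tuesday of August 2014: August 26, 2014.
September 2014 — 4th Tuesday is September 23, 2014.
4th Tuesday of October 2014: October 28, 2014.
4th Tuesday of November 2014: November 25, 2014.
4th Tuesday of December 2014: December 23, 2014.
January 2015 — 4th Tuesday is January 27, 2015.
February 2015 — 4th Tuesday is February 24, 2015.

February 24, 2015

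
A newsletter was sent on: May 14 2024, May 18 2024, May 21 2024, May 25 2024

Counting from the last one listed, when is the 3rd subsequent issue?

Jun 4 2024

Every event lands on a Tuesday or Saturday (gaps cycle 4, 3, 4).
So the schedule is: every Tuesday and Saturday.
Next Tuesday: May 28 2024.
Next Saturday: Jun 1 2024.
The following Tuesday is Jun 4 2024.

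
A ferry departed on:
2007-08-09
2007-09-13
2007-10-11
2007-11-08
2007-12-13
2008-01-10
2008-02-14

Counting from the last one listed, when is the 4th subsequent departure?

2008-06-12

Gaps: 35, 28, 28, 35, 28, 35 days — a mix of 28 and 35. Every date is a Thursday.
Each is the 2nd Thursday of its month.
March 2008 — 2nd Thursday is 2008-03-13.
2nd Thursday of April 2008: 2008-04-10.
May 2008 — 2nd Thursday is 2008-05-08.
June 2008 — 2nd Thursday is 2008-06-12.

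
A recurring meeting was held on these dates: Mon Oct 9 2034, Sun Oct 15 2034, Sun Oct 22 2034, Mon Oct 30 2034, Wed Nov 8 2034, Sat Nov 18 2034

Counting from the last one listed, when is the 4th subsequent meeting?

Sun Jan 7 2035

The spacing grows by 1 each time: 6, 7, 8, 9, 10 days.
Next gap: 11 days. Sat Nov 18 2034 + 11 days = Wed Nov 29 2034.
Next gap: 12 days. Wed Nov 29 2034 + 12 days = Mon Dec 11 2034.
Next gap: 13 days. Mon Dec 11 2034 + 13 days = Sun Dec 24 2034.
Next gap: 14 days. Sun Dec 24 2034 + 14 days = Sun Jan 7 2035.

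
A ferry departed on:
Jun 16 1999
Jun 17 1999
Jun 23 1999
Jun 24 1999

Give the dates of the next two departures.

Every event lands on a Wednesday or Thursday (gaps cycle 1, 6, 1).
So the schedule is: every Wednesday and Thursday.
The following Wednesday is Jun 30 1999.
The following Thursday is Jul 1 1999.

Jun 30 1999, Jul 1 1999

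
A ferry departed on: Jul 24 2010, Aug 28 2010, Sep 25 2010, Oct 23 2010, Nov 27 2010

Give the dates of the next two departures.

Dec 25 2010, Jan 22 2011

All dates are Saturdays, 35, 28, 28, 35 days apart.
Specifically, the 4th Saturday of each month.
December 2010 — 4th Saturday is Dec 25 2010.
January 2011 — 4th Saturday is Jan 22 2011.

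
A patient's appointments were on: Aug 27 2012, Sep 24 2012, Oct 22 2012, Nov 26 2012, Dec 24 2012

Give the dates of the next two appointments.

All dates are Mondays, 28, 28, 35, 28 days apart.
Specifically, the 4th Monday of each month.
January 2013 — 4th Monday is Jan 28 2013.
4th Monday of February 2013: Feb 25 2013.

Jan 28 2013, Feb 25 2013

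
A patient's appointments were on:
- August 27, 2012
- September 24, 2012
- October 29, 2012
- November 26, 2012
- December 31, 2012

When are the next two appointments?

January 28, 2013; February 25, 2013

All Mondays; the gaps (28, 35, 28, 35) vary with month length.
This is the last Monday of each month.
Last Monday of January 2013: January 28, 2013.
February 2013 ends with Monday February 25, 2013.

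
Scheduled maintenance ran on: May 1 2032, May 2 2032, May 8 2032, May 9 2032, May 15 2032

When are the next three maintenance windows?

Gaps: 1, 6, 1, 6 days — not constant, but cyclic with period 2.
The events fall on every Saturday and Sunday.
The following Sunday is May 16 2032.
Next Saturday: May 22 2032.
Next Sunday: May 23 2032.

May 16 2032, May 22 2032, May 23 2032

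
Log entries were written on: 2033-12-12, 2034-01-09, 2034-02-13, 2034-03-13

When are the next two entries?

These are Mondays at 28- or 35-day spacing (28, 35, 28).
The pattern: 2nd Monday of the month.
April 2034 — 2nd Monday is 2034-04-10.
May 2034 — 2nd Monday is 2034-05-08.

2034-04-10, 2034-05-08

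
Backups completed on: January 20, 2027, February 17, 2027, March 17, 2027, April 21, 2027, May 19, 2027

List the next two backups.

June 16, 2027; July 21, 2027

Gaps: 28, 28, 35, 28 days — a mix of 28 and 35. Every date is a Wednesday.
Each is the 3rd Wednesday of its month.
June 2027 — 3rd Wednesday is June 16, 2027.
3rd Wednesday of July 2027: July 21, 2027.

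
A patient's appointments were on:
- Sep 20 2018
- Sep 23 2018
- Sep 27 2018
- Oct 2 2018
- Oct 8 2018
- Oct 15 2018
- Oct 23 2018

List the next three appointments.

Nov 1 2018, Nov 11 2018, Nov 22 2018

The spacing grows by 1 each time: 3, 4, 5, 6, 7, 8 days.
Next gap: 9 days. Oct 23 2018 + 9 days = Nov 1 2018.
Next gap: 10 days. Nov 1 2018 + 10 days = Nov 11 2018.
Next gap: 11 days. Nov 11 2018 + 11 days = Nov 22 2018.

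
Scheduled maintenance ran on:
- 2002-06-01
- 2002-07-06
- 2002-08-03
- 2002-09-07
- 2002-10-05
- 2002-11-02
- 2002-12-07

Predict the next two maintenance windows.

These are Saturdays at 28- or 35-day spacing (35, 28, 35, 28, 28, 35).
The pattern: 1st Saturday of the month.
January 2003 — 1st Saturday is 2003-01-04.
February 2003 — 1st Saturday is 2003-02-01.

2003-01-04, 2003-02-01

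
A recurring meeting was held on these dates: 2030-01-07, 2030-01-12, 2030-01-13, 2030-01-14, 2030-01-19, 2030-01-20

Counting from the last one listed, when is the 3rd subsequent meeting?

Every event lands on a Monday or Saturday or Sunday (gaps cycle 5, 1, 1, 5, 1).
So the schedule is: every Monday, Saturday and Sunday.
Next Monday: 2030-01-21.
The following Saturday is 2030-01-26.
Next Sunday: 2030-01-27.

2030-01-27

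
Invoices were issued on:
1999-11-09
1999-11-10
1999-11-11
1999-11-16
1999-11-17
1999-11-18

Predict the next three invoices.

1999-11-23, 1999-11-24, 1999-11-25

Gaps: 1, 1, 5, 1, 1 days — not constant, but cyclic with period 3.
The events fall on every Tuesday, Wednesday and Thursday.
Next Tuesday: 1999-11-23.
Next Wednesday: 1999-11-24.
The following Thursday is 1999-11-25.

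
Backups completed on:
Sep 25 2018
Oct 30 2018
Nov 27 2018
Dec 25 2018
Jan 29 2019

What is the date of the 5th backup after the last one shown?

Every date is a Tuesday; gaps 35, 28, 28, 35 days.
Each is the last Tuesday of its month (at least one falls on the 29th or later, ruling out '4th Tuesday').
Last Tuesday of February 2019: Feb 26 2019.
Last Tuesday of March 2019: Mar 26 2019.
Last Tuesday of April 2019: Apr 30 2019.
Last Tuesday of May 2019: May 28 2019.
Last Tuesday of June 2019: Jun 25 2019.

Jun 25 2019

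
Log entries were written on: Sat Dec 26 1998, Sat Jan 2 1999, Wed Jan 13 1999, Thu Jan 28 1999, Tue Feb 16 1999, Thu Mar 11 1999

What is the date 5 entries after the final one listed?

The spacing grows by 4 each time: 7, 11, 15, 19, 23 days.
Next gap: 27 days. Thu Mar 11 1999 + 27 days = Wed Apr 7 1999.
Next gap: 31 days. Wed Apr 7 1999 + 31 days = Sat May 8 1999.
Next gap: 35 days. Sat May 8 1999 + 35 days = Sat Jun 12 1999.
Next gap: 39 days. Sat Jun 12 1999 + 39 days = Wed Jul 21 1999.
Next gap: 43 days. Wed Jul 21 1999 + 43 days = Thu Sep 2 1999.

Thu Sep 2 1999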